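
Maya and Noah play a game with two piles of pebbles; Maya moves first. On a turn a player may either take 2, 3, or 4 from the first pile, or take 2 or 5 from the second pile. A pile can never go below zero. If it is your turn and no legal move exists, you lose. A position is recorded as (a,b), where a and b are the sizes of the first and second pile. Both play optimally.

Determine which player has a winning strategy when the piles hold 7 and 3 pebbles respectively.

Compute win/loss labels from the base case upward. A position with no move is L. Any other position is W if it can reach an L in one move, else L.
No move ever increases a pile, so every position that can arise here has a ≤ 7 and b ≤ 3; it is enough to label the cells with 0 ≤ a ≤ 7 and 0 ≤ b ≤ 3.
Every move lowers a or b (never raises either), so fill the grid row by row in increasing a, and left to right within a row: each cell's successors are then already labelled.
      b=0  b=1  b=2  b=3
a=0:    L    L    W    W
a=1:    L    L    W    W
a=2:    W    W    L    L
a=3:    W    W    L    L
a=4:    W    W    W    W
a=5:    W    W    W    W
a=6:    L    L    W    W
a=7:    L    L    W    W
Cells with no legal move (terminal, hence L): (0,0), (0,1), (1,0), (1,1).
The remaining L cells, each justified by listing all of its moves:
(2,2): moves to (0,2)(W), (2,0)(W); every one is W ⇒ L
(2,3): moves to (0,3)(W), (2,1)(W); every one is W ⇒ L
(3,2): moves to (1,2)(W), (0,2)(W), (3,0)(W); every one is W ⇒ L
(3,3): moves to (1,3)(W), (0,3)(W), (3,1)(W); every one is W ⇒ L
(6,0): moves to (4,0)(W), (3,0)(W), (2,0)(W); every one is W ⇒ L
(6,1): moves to (4,1)(W), (3,1)(W), (2,1)(W); every one is W ⇒ L
(7,0): moves to (5,0)(W), (4,0)(W), (3,0)(W); every one is W ⇒ L
(7,1): moves to (5,1)(W), (4,1)(W), (3,1)(W); every one is W ⇒ L
Every other cell has at least one move into one of the L cells above, so it is W.
The starting position (7,3) is W: Maya should move to (3,3), handing over an L position.

Maya wins.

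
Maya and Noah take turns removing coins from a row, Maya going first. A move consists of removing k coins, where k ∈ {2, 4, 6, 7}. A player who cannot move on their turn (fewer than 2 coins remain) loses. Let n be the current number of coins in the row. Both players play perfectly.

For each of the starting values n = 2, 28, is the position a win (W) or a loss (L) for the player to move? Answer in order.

Positions with no move are L. A position that does have a move is losing for the player to move precisely when every available move leads to a winning position for the opponent. Fill in the labels:
n=0: no move → L
n=1: no move → L
n=2: W (go to 0, an L position)
n=3: W (go to 1, an L position)
n=4: W (go to 0, an L position)
n=5: W (go to 1, an L position)
n=6: W (go to 0, an L position)
n=7: W (go to 1, an L position)
n=8: W (go to 1, an L position)
n=9: L (options 7(W), 5(W), 3(W), 2(W) are all W)
n=10: L (options 8(W), 6(W), 4(W), 3(W) are all W)
n=11: W (go to 9, an L position)
n=12: W (go to 10, an L position)
n=13: W (go to 9, an L position)
n=14: W (go to 10, an L position)
n=15: W (go to 9, an L position)
n=16: W (go to 10, an L position)
n=17: W (go to 10, an L position)
n=18: L (options 16(W), 14(W), 12(W), 11(W) are all W)
n=19: L (options 17(W), 15(W), 13(W), 12(W) are all W)
n=20: W (go to 18, an L position)
n=21: W (go to 19, an L position)
n=22: W (go to 18, an L position)
n=23: W (go to 19, an L position)
n=24: W (go to 18, an L position)
n=25: W (go to 19, an L position)
n=26: W (go to 19, an L position)
n=27: L (options 25(W), 23(W), 21(W), 20(W) are all W)
n=28: L (options 26(W), 24(W), 22(W), 21(W) are all W)

2: W, 28: L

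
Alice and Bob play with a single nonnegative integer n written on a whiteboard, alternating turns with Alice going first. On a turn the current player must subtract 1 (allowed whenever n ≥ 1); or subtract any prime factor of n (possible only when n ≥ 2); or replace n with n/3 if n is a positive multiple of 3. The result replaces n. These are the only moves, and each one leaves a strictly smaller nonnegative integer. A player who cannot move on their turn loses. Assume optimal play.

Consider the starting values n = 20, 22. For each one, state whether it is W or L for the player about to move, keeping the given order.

20: W, 22: L

Label each position W (a win for the player to move) or L (a loss). A position with no legal move is L; any other position is W exactly when some move reaches an L, and L when every move reaches a W.
n=0: no move → L
n=1: reaches L-position 0 → W
n=2: reaches L-position 0 → W
n=3: reaches L-position 0 → W
n=4: only reaches 2(W), 3(W), all W → L
n=5: reaches L-position 0 → W
n=6: reaches L-position 4 → W
n=7: reaches L-position 0 → W
n=8: only reaches 6(W), 7(W), all W → L
n=9: reaches L-position 8 → W
n=10: reaches L-position 8 → W
n=11: reaches L-position 0 → W
n=12: reaches L-position 4 → W
n=13: reaches L-position 0 → W
n=14: only reaches 7(W), 12(W), 13(W), all W → L
n=15: reaches L-position 14 → W
n=16: reaches L-position 14 → W
n=17: reaches L-position 0 → W
n=18: only reaches 6(W), 15(W), 16(W), 17(W), all W → L
n=19: reaches L-position 0 → W
n=20: reaches L-position 18 → W
n=21: reaches L-position 14 → W
n=22: only reaches 11(W), 20(W), 21(W), all W → L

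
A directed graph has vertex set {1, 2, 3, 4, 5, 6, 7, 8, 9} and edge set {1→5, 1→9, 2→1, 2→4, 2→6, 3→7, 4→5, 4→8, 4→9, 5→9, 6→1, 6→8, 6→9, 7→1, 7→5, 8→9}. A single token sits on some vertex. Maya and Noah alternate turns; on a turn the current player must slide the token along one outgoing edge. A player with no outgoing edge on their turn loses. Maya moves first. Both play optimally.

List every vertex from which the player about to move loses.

2, 7, 9

Use the standard recursion: the mover loses at a terminal position; elsewhere, the mover wins exactly when some move hands the opponent an L position.
Every edge goes from a vertex to one that appears earlier in the order 9, 5, 1, 8, 7, 6, 3, 4, 2, so processing vertices in that order labels each vertex after all of its successors.
9: no outgoing edge → L
5: can move to 9, which is L ⇒ W
1: can move to 9, which is L ⇒ W
8: can move to 9, which is L ⇒ W
7: moves to 1(W), 5(W); every one is W ⇒ L
6: can move to 9, which is L ⇒ W
3: can move to 7, which is L ⇒ W
4: can move to 9, which is L ⇒ W
2: moves to 4(W), 6(W), 1(W); every one is W ⇒ L
Reading off the rows marked L gives the requested list; there are 3 such vertices.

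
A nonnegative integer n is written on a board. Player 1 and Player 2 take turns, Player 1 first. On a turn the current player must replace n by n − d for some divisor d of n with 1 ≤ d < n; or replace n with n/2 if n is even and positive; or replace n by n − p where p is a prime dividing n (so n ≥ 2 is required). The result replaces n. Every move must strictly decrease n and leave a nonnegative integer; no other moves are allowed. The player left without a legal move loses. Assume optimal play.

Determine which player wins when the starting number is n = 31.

Player 1 wins.

Work bottom-up. With no move the player to move loses. Otherwise the position is W if at least one move leads to an L position for the opponent, and L if every move leads to a W.
n=0: no move → L
n=1: no move → L
n=2: →0(L), so W
n=3: →0(L), so W
n=4: →2(W), 3(W) — all W, so L
n=5: →0(L), so W
n=6: →4(L), so W
n=7: →0(L), so W
n=8: →4(L), so W
n=9: →6(W), 8(W) — all W, so L
n=10: →9(L), so W
n=11: →0(L), so W
n=12: →9(L), so W
n=13: →0(L), so W
n=14: →7(W), 12(W), 13(W) — all W, so L
n=15: →14(L), so W
n=16: →14(L), so W
n=17: →0(L), so W
n=18: →9(L), so W
n=19: →0(L), so W
n=20: →10(W), 15(W), 16(W), 18(W), 19(W) — all W, so L
n=21: →14(L), so W
n=22: →20(L), so W
n=23: →0(L), so W
n=24: →20(L), so W
n=25: →20(L), so W
n=26: →13(W), 24(W), 25(W) — all W, so L
n=27: →26(L), so W
n=28: →14(L), so W
n=29: →0(L), so W
n=30: →20(L), so W
n=31: →0(L), so W
From 31 Player 1 can move to 0, reaching an L position.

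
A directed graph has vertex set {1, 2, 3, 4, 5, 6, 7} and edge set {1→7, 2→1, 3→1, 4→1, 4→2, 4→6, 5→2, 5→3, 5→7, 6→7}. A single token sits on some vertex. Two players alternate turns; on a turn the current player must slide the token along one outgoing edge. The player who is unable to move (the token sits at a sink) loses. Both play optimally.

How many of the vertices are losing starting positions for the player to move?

3

Work bottom-up. With no move the player to move loses. Otherwise the position is W if at least one move leads to an L position for the opponent, and L if every move leads to a W.
Every edge goes from a vertex to one that appears earlier in the order 7, 1, 3, 6, 2, 5, 4, so processing vertices in that order labels each vertex after all of its successors.
7: no outgoing edge → L
1: →7(L), so W
3: →1(W) only, which is W, so L
6: →7(L), so W
2: →1(W) only, which is W, so L
5: →2(L), so W
4: →2(L), so W
The L vertices are 2, 3, 7; that is 3 in all.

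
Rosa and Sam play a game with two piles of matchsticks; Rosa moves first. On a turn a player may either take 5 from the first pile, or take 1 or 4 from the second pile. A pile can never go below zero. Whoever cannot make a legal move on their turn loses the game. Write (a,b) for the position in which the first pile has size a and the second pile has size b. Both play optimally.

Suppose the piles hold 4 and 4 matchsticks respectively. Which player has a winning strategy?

Positions with no move are L. A position that does have a move is losing for the player to move precisely when every available move leads to a winning position for the opponent. Fill in the labels:
No move ever increases a pile, so every position that can arise here has a ≤ 4 and b ≤ 4; it is enough to label the cells with 0 ≤ a ≤ 4 and 0 ≤ b ≤ 4.
Every move lowers a or b (never raises either), so fill the grid row by row in increasing a, and left to right within a row: each cell's successors are then already labelled.
      b=0  b=1  b=2  b=3  b=4
a=0:    L    W    L    W    W
a=1:    L    W    L    W    W
a=2:    L    W    L    W    W
a=3:    L    W    L    W    W
a=4:    L    W    L    W    W
Cells with no legal move (terminal, hence L): (0,0), (1,0), (2,0), (3,0), (4,0).
The remaining L cells, each justified by listing all of its moves:
(0,2): the only move is to (0,1)(W), a W ⇒ L
(1,2): the only move is to (1,1)(W), a W ⇒ L
(2,2): the only move is to (2,1)(W), a W ⇒ L
(3,2): the only move is to (3,1)(W), a W ⇒ L
(4,2): the only move is to (4,1)(W), a W ⇒ L
Every other cell has at least one move into one of the L cells above, so it is W.
From (4,4) Rosa can move to (4,0), reaching an L position.

Rosa wins.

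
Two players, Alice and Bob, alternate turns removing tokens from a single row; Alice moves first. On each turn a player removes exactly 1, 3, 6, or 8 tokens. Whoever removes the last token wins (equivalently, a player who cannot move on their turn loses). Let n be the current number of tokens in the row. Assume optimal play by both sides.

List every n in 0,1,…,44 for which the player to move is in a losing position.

Work bottom-up. With no move the player to move loses. Otherwise the position is W if at least one move leads to an L position for the opponent, and L if every move leads to a W.
n=0: no move → L
n=1: W (go to 0, an L position)
n=2: L (sole option 1(W) is W)
n=3: W (go to 2, an L position)
n=4: L (options 3(W), 1(W) are all W)
n=5: W (go to 4, an L position)
n=6: W (go to 0, an L position)
n=7: W (go to 4, an L position)
n=8: W (go to 2, an L position)
n=9: L (options 8(W), 6(W), 3(W), 1(W) are all W)
n=10: W (go to 9, an L position)
n=11: L (options 10(W), 8(W), 5(W), 3(W) are all W)
n=12: W (go to 11, an L position)
n=13: L (options 12(W), 10(W), 7(W), 5(W) are all W)
n=14: W (go to 13, an L position)
n=15: W (go to 9, an L position)
n=16: W (go to 13, an L position)
n=17: W (go to 11, an L position)
n=18: L (options 17(W), 15(W), 12(W), 10(W) are all W)
n=19: W (go to 18, an L position)
n=20: L (options 19(W), 17(W), 14(W), 12(W) are all W)
n=21: W (go to 20, an L position)
n=22: L (options 21(W), 19(W), 16(W), 14(W) are all W)
n=23: W (go to 22, an L position)
n=24: W (go to 18, an L position)
n=25: W (go to 22, an L position)
n=26: W (go to 20, an L position)
n=27: L (options 26(W), 24(W), 21(W), 19(W) are all W)
n=28: W (go to 27, an L position)
n=29: L (options 28(W), 26(W), 23(W), 21(W) are all W)
n=30: W (go to 29, an L position)
n=31: L (options 30(W), 28(W), 25(W), 23(W) are all W)
n=32: W (go to 31, an L position)
n=33: W (go to 27, an L position)
n=34: W (go to 31, an L position)
n=35: W (go to 29, an L position)
n=36: L (options 35(W), 33(W), 30(W), 28(W) are all W)
n=37: W (go to 36, an L position)
n=38: L (options 37(W), 35(W), 32(W), 30(W) are all W)
n=39: W (go to 38, an L position)
n=40: L (options 39(W), 37(W), 34(W), 32(W) are all W)
n=41: W (go to 40, an L position)
n=42: W (go to 36, an L position)
n=43: W (go to 40, an L position)
n=44: W (go to 38, an L position)
Reading off the rows marked L gives the requested list; there are 15 such values of n.

0, 2, 4, 9, 11, 13, 18, 20, 22, 27, 29, 31, 36, 38, 40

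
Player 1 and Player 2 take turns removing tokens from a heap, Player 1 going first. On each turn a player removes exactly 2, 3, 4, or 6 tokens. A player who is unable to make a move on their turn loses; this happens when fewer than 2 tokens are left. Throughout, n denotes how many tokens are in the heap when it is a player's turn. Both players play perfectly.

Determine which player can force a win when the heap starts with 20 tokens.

Label each position W (a win for the player to move) or L (a loss). A position with no legal move is L; any other position is W exactly when some move reaches an L, and L when every move reaches a W.
n=0: no move → L
n=1: no move → L
n=2: reaches L-position 0 → W
n=3: reaches L-position 1 → W
n=4: reaches L-position 1 → W
n=5: reaches L-position 1 → W
n=6: reaches L-position 0 → W
n=7: reaches L-position 1 → W
n=8: only reaches 6(W), 5(W), 4(W), 2(W), all W → L
n=9: only reaches 7(W), 6(W), 5(W), 3(W), all W → L
n=10: reaches L-position 8 → W
n=11: reaches L-position 9 → W
n=12: reaches L-position 9 → W
n=13: reaches L-position 9 → W
n=14: reaches L-position 8 → W
n=15: reaches L-position 9 → W
n=16: only reaches 14(W), 13(W), 12(W), 10(W), all W → L
n=17: only reaches 15(W), 14(W), 13(W), 11(W), all W → L
n=18: reaches L-position 16 → W
n=19: reaches L-position 17 → W
n=20: reaches L-position 17 → W
The starting position 20 is W: Player 1 should remove 3, leaving 17, handing over an L position.

Player 1 wins.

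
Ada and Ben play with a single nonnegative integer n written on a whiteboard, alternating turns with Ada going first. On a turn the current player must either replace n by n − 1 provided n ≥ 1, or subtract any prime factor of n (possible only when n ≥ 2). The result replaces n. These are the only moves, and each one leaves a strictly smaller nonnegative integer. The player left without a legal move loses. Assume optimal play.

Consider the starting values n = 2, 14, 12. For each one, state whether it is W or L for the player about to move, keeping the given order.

Compute win/loss labels from the base case upward. A position with no move is L. Any other position is W if it can reach an L in one move, else L.
n=0: no move → L
n=1: can move to 0, which is L ⇒ W
n=2: can move to 0, which is L ⇒ W
n=3: can move to 0, which is L ⇒ W
n=4: moves to 2(W), 3(W); every one is W ⇒ L
n=5: can move to 0, which is L ⇒ W
n=6: can move to 4, which is L ⇒ W
n=7: can move to 0, which is L ⇒ W
n=8: moves to 6(W), 7(W); every one is W ⇒ L
n=9: can move to 8, which is L ⇒ W
n=10: can move to 8, which is L ⇒ W
n=11: can move to 0, which is L ⇒ W
n=12: moves to 9(W), 10(W), 11(W); every one is W ⇒ L
n=13: can move to 0, which is L ⇒ W
n=14: can move to 12, which is L ⇒ W

2: W, 14: W, 12: L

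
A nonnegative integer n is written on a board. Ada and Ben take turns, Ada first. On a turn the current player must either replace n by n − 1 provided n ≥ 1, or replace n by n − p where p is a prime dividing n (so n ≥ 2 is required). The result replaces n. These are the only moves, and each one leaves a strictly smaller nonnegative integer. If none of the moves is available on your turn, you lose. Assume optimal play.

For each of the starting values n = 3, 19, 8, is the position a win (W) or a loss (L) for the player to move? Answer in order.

3: W, 19: W, 8: L

Work bottom-up. With no move the player to move loses. Otherwise the position is W if at least one move leads to an L position for the opponent, and L if every move leads to a W.
n=0: no move → L
n=1: can move to 0, which is L ⇒ W
n=2: can move to 0, which is L ⇒ W
n=3: can move to 0, which is L ⇒ W
n=4: moves to 2(W), 3(W); every one is W ⇒ L
n=5: can move to 0, which is L ⇒ W
n=6: can move to 4, which is L ⇒ W
n=7: can move to 0, which is L ⇒ W
n=8: moves to 6(W), 7(W); every one is W ⇒ L
n=9: can move to 8, which is L ⇒ W
n=10: can move to 8, which is L ⇒ W
n=11: can move to 0, which is L ⇒ W
n=12: moves to 9(W), 10(W), 11(W); every one is W ⇒ L
n=13: can move to 0, which is L ⇒ W
n=14: can move to 12, which is L ⇒ W
n=15: can move to 12, which is L ⇒ W
n=16: moves to 14(W), 15(W); every one is W ⇒ L
n=17: can move to 0, which is L ⇒ W
n=18: can move to 16, which is L ⇒ W
n=19: can move to 0, which is L ⇒ W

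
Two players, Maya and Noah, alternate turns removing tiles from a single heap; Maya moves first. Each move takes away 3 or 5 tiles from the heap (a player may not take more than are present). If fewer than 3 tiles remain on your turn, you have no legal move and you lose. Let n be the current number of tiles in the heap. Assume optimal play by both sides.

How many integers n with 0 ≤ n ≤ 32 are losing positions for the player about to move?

Classify positions by backward induction: terminal positions (no move available) are L. From any other position, the mover wins iff some move reaches an L.
n=0: no move → L
n=1: no move → L
n=2: no move → L
n=3: reaches L-position 0 → W
n=4: reaches L-position 1 → W
n=5: reaches L-position 2 → W
n=6: reaches L-position 1 → W
n=7: reaches L-position 2 → W
n=8: only reaches 5(W), 3(W), all W → L
n=9: only reaches 6(W), 4(W), all W → L
n=10: only reaches 7(W), 5(W), all W → L
n=11: reaches L-position 8 → W
n=12: reaches L-position 9 → W
n=13: reaches L-position 10 → W
n=14: reaches L-position 9 → W
n=15: reaches L-position 10 → W
n=16: only reaches 13(W), 11(W), all W → L
n=17: only reaches 14(W), 12(W), all W → L
n=18: only reaches 15(W), 13(W), all W → L
n=19: reaches L-position 16 → W
n=20: reaches L-position 17 → W
n=21: reaches L-position 18 → W
n=22: reaches L-position 17 → W
n=23: reaches L-position 18 → W
n=24: only reaches 21(W), 19(W), all W → L
n=25: only reaches 22(W), 20(W), all W → L
n=26: only reaches 23(W), 21(W), all W → L
n=27: reaches L-position 24 → W
n=28: reaches L-position 25 → W
n=29: reaches L-position 26 → W
n=30: reaches L-position 25 → W
n=31: reaches L-position 26 → W
n=32: only reaches 29(W), 27(W), all W → L
L entries with 0 ≤ n ≤ 32: n = 0, 1, 2, 8, 9, 10, 16, 17, 18, 24, 25, 26, 32; that makes 13.

13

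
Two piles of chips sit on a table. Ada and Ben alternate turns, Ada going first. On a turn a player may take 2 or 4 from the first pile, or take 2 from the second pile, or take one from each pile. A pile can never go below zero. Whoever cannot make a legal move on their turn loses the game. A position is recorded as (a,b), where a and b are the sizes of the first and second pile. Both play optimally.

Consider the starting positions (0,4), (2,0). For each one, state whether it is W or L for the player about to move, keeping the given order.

(0,4): L, (2,0): W

Label each position W (a win for the player to move) or L (a loss). A position with no legal move is L; any other position is W exactly when some move reaches an L, and L when every move reaches a W.
No move ever increases a pile, so every position that can arise here has a ≤ 2 and b ≤ 4; it is enough to label the cells with 0 ≤ a ≤ 2 and 0 ≤ b ≤ 4.
Every move lowers a or b (never raises either), so fill the grid row by row in increasing a, and left to right within a row: each cell's successors are then already labelled.
      b=0  b=1  b=2  b=3  b=4
a=0:    L    L    W    W    L
a=1:    L    W    W    L    L
a=2:    W    W    L    L    W
Cells with no legal move (terminal, hence L): (0,0), (0,1), (1,0).
The remaining L cells, each justified by listing all of its moves:
(0,4): L (sole option (0,2)(W) is W)
(1,3): L (options (1,1)(W), (0,2)(W) are all W)
(1,4): L (options (1,2)(W), (0,3)(W) are all W)
(2,2): L (options (0,2)(W), (2,0)(W), (1,1)(W) are all W)
(2,3): L (options (0,3)(W), (2,1)(W), (1,2)(W) are all W)
Every other cell has at least one move into one of the L cells above, so it is W.
(0,4): one of the L cells justified above, so L
(2,0): the move to (0,0) reaches an L cell, so W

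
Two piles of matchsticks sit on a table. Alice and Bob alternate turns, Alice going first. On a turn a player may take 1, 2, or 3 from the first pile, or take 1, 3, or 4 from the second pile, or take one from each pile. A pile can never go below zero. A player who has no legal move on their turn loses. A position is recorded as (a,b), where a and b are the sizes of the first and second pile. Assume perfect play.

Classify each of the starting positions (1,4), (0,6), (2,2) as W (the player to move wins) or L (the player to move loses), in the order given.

(1,4): L, (0,6): W, (2,2): W

Work bottom-up. With no move the player to move loses. Otherwise the position is W if at least one move leads to an L position for the opponent, and L if every move leads to a W.
No move ever increases a pile, so every position that can arise here has a ≤ 2 and b ≤ 6; it is enough to label the cells with 0 ≤ a ≤ 2 and 0 ≤ b ≤ 6.
Every move lowers a or b (never raises either), so fill the grid row by row in increasing a, and left to right within a row: each cell's successors are then already labelled.
      b=0  b=1  b=2  b=3  b=4  b=5  b=6
a=0:    L    W    L    W    W    W    W
a=1:    W    W    W    W    L    W    L
a=2:    W    L    W    L    W    W    W
Cells with no legal move (terminal, hence L): (0,0).
The remaining L cells, each justified by listing all of its moves:
(0,2): →(0,1)(W) only, which is W, so L
(1,4): →(0,4)(W), (1,3)(W), (1,1)(W), (1,0)(W), (0,3)(W) — all W, so L
(1,6): →(0,6)(W), (1,5)(W), (1,3)(W), (1,2)(W), (0,5)(W) — all W, so L
(2,1): →(1,1)(W), (0,1)(W), (2,0)(W), (1,0)(W) — all W, so L
(2,3): →(1,3)(W), (0,3)(W), (2,2)(W), (2,0)(W), (1,2)(W) — all W, so L
Every other cell has at least one move into one of the L cells above, so it is W.
(1,4): one of the L cells justified above, so L
(0,6): the move to (0,2) reaches an L cell, so W
(2,2): the move to (0,2) reaches an L cell, so W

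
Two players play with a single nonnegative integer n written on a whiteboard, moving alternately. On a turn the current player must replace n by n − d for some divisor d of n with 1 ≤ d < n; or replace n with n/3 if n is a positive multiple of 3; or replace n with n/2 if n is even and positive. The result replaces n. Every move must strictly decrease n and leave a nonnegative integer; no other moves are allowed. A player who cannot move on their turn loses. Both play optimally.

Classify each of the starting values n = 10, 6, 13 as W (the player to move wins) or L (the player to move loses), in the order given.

Positions with no move are L. A position that does have a move is losing for the player to move precisely when every available move leads to a winning position for the opponent. Fill in the labels:
n=0: no move → L
n=1: no move → L
n=2: reaches L-position 1 → W
n=3: reaches L-position 1 → W
n=4: only reaches 2(W), 3(W), all W → L
n=5: reaches L-position 4 → W
n=6: reaches L-position 4 → W
n=7: only reaches 6(W), which is W → L
n=8: reaches L-position 4 → W
n=9: only reaches 3(W), 6(W), 8(W), all W → L
n=10: reaches L-position 9 → W
n=11: only reaches 10(W), which is W → L
n=12: reaches L-position 4 → W
n=13: only reaches 12(W), which is W → L

10: W, 6: W, 13: L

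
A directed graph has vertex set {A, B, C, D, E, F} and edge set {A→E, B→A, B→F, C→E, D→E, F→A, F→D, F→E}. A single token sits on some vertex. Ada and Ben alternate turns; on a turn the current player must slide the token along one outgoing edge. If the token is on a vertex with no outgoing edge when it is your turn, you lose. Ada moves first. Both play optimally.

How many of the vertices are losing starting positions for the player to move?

2

Label each position W (a win for the player to move) or L (a loss). A position with no legal move is L; any other position is W exactly when some move reaches an L, and L when every move reaches a W.
Every edge goes from a vertex to one that appears earlier in the order E, A, C, D, F, B, so processing vertices in that order labels each vertex after all of its successors.
E: no outgoing edge → L
A: W (go to E, an L position)
C: W (go to E, an L position)
D: W (go to E, an L position)
F: W (go to E, an L position)
B: L (options F(W), A(W) are all W)
The L vertices are B, E; that is 2 in all.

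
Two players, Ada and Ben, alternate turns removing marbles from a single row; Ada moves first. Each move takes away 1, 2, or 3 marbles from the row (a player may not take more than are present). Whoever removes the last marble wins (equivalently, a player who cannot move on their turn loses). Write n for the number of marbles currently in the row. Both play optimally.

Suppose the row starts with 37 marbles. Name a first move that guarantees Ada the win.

Use the standard recursion: the mover loses at a terminal position; elsewhere, the mover wins exactly when some move hands the opponent an L position.
n=0: no move → L
n=1: →0(L), so W
n=2: →0(L), so W
n=3: →0(L), so W
n=4: →3(W), 2(W), 1(W) — all W, so L
n=5: →4(L), so W
n=6: →4(L), so W
n=7: →4(L), so W
n=8: →7(W), 6(W), 5(W) — all W, so L
n=9: →8(L), so W
n=10: →8(L), so W
n=11: →8(L), so W
n=12: →11(W), 10(W), 9(W) — all W, so L
n=13: →12(L), so W
n=14: →12(L), so W
n=15: →12(L), so W
n=16: →15(W), 14(W), 13(W) — all W, so L
n=17: →16(L), so W
n=18: →16(L), so W
n=19: →16(L), so W
n=20: →19(W), 18(W), 17(W) — all W, so L
n=21: →20(L), so W
n=22: →20(L), so W
n=23: →20(L), so W
n=24: →23(W), 22(W), 21(W) — all W, so L
n=25: →24(L), so W
n=26: →24(L), so W
n=27: →24(L), so W
n=28: →27(W), 26(W), 25(W) — all W, so L
n=29: →28(L), so W
n=30: →28(L), so W
n=31: →28(L), so W
n=32: →31(W), 30(W), 29(W) — all W, so L
n=33: →32(L), so W
n=34: →32(L), so W
n=35: →32(L), so W
n=36: →35(W), 34(W), 33(W) — all W, so L
n=37: →36(L), so W
From 37, the L positions reachable in one move are: 36.

Remove 1, leaving 36.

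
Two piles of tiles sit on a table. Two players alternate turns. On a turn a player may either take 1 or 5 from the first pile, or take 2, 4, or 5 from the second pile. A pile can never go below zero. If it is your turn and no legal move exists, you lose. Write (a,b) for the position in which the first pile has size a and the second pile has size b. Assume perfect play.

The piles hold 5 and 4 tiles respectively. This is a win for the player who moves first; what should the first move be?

Move to (5,2).

Work bottom-up. With no move the player to move loses. Otherwise the position is W if at least one move leads to an L position for the opponent, and L if every move leads to a W.
No move ever increases a pile, so every position that can arise here has a ≤ 5 and b ≤ 4; it is enough to label the cells with 0 ≤ a ≤ 5 and 0 ≤ b ≤ 4.
Every move lowers a or b (never raises either), so fill the grid row by row in increasing a, and left to right within a row: each cell's successors are then already labelled.
      b=0  b=1  b=2  b=3  b=4
a=0:    L    L    W    W    W
a=1:    W    W    L    L    W
a=2:    L    L    W    W    W
a=3:    W    W    L    L    W
a=4:    L    L    W    W    W
a=5:    W    W    L    L    W
Cells with no legal move (terminal, hence L): (0,0), (0,1).
The remaining L cells, each justified by listing all of its moves:
(1,2): moves to (0,2)(W), (1,0)(W); every one is W ⇒ L
(1,3): moves to (0,3)(W), (1,1)(W); every one is W ⇒ L
(2,0): the only move is to (1,0)(W), a W ⇒ L
(2,1): the only move is to (1,1)(W), a W ⇒ L
(3,2): moves to (2,2)(W), (3,0)(W); every one is W ⇒ L
(3,3): moves to (2,3)(W), (3,1)(W); every one is W ⇒ L
(4,0): the only move is to (3,0)(W), a W ⇒ L
(4,1): the only move is to (3,1)(W), a W ⇒ L
(5,2): moves to (4,2)(W), (0,2)(W), (5,0)(W); every one is W ⇒ L
(5,3): moves to (4,3)(W), (0,3)(W), (5,1)(W); every one is W ⇒ L
Every other cell has at least one move into one of the L cells above, so it is W.
From (5,4), the L positions reachable in one move are: (5,2).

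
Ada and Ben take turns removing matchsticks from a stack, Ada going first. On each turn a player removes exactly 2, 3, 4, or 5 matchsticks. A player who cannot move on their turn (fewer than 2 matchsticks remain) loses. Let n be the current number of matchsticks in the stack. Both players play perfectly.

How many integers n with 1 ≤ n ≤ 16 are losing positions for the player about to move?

Compute win/loss labels from the base case upward. A position with no move is L. Any other position is W if it can reach an L in one move, else L.
n=0: no move → L
n=1: no move → L
n=2: can move to 0, which is L ⇒ W
n=3: can move to 1, which is L ⇒ W
n=4: can move to 1, which is L ⇒ W
n=5: can move to 1, which is L ⇒ W
n=6: can move to 1, which is L ⇒ W
n=7: moves to 5(W), 4(W), 3(W), 2(W); every one is W ⇒ L
n=8: moves to 6(W), 5(W), 4(W), 3(W); every one is W ⇒ L
n=9: can move to 7, which is L ⇒ W
n=10: can move to 8, which is L ⇒ W
n=11: can move to 8, which is L ⇒ W
n=12: can move to 8, which is L ⇒ W
n=13: can move to 8, which is L ⇒ W
n=14: moves to 12(W), 11(W), 10(W), 9(W); every one is W ⇒ L
n=15: moves to 13(W), 12(W), 11(W), 10(W); every one is W ⇒ L
n=16: can move to 14, which is L ⇒ W
L entries with 1 ≤ n ≤ 16 (n=0 is outside the asked range and is not counted): n = 1, 7, 8, 14, 15; that makes 5.

5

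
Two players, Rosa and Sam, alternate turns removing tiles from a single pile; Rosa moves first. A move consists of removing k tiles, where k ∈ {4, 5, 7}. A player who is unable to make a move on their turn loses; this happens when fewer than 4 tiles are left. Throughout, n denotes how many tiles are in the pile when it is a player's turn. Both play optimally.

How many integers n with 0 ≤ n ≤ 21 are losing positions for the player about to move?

8

Classify positions by backward induction: terminal positions (no move available) are L. From any other position, the mover wins iff some move reaches an L.
n=0: no move → L
n=1: no move → L
n=2: no move → L
n=3: no move → L
n=4: reaches L-position 0 → W
n=5: reaches L-position 1 → W
n=6: reaches L-position 2 → W
n=7: reaches L-position 3 → W
n=8: reaches L-position 3 → W
n=9: reaches L-position 2 → W
n=10: reaches L-position 3 → W
n=11: only reaches 7(W), 6(W), 4(W), all W → L
n=12: only reaches 8(W), 7(W), 5(W), all W → L
n=13: only reaches 9(W), 8(W), 6(W), all W → L
n=14: only reaches 10(W), 9(W), 7(W), all W → L
n=15: reaches L-position 11 → W
n=16: reaches L-position 12 → W
n=17: reaches L-position 13 → W
n=18: reaches L-position 14 → W
n=19: reaches L-position 14 → W
n=20: reaches L-position 13 → W
n=21: reaches L-position 14 → W
L entries with 0 ≤ n ≤ 21: n = 0, 1, 2, 3, 11, 12, 13, 14; that makes 8.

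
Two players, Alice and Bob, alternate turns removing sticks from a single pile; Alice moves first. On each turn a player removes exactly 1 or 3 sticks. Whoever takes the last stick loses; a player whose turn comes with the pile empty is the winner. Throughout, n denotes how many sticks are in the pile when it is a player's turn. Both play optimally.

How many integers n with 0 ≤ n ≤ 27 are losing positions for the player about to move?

14

Classify positions by backward induction: terminal positions (no move available) are W. From any other position, the mover wins iff some move reaches an L.
n=0: no move; the opponent has just taken the last stick and therefore loses → W
n=1: L (sole option 0(W) is W)
n=2: W (go to 1, an L position)
n=3: L (options 2(W), 0(W) are all W)
n=4: W (go to 3, an L position)
n=5: L (options 4(W), 2(W) are all W)
n=6: W (go to 5, an L position)
n=7: L (options 6(W), 4(W) are all W)
n=8: W (go to 7, an L position)
n=9: L (options 8(W), 6(W) are all W)
n=10: W (go to 9, an L position)
n=11: L (options 10(W), 8(W) are all W)
n=12: W (go to 11, an L position)
n=13: L (options 12(W), 10(W) are all W)
n=14: W (go to 13, an L position)
n=15: L (options 14(W), 12(W) are all W)
n=16: W (go to 15, an L position)
n=17: L (options 16(W), 14(W) are all W)
n=18: W (go to 17, an L position)
n=19: L (options 18(W), 16(W) are all W)
n=20: W (go to 19, an L position)
n=21: L (options 20(W), 18(W) are all W)
n=22: W (go to 21, an L position)
n=23: L (options 22(W), 20(W) are all W)
n=24: W (go to 23, an L position)
n=25: L (options 24(W), 22(W) are all W)
n=26: W (go to 25, an L position)
n=27: L (options 26(W), 24(W) are all W)
L entries with 0 ≤ n ≤ 27: n = 1, 3, 5, 7, 9, 11, 13, 15, 17, 19, 21, 23, 25, 27; that makes 14.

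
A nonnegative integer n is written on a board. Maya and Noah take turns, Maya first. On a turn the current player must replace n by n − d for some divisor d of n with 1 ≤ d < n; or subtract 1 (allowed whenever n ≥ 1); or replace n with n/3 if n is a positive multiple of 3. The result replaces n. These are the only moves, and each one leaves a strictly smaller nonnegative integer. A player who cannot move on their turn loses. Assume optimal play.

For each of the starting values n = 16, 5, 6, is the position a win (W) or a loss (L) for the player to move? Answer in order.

Label each position W (a win for the player to move) or L (a loss). A position with no legal move is L; any other position is W exactly when some move reaches an L, and L when every move reaches a W.
n=0: no move → L
n=1: W (go to 0, an L position)
n=2: L (sole option 1(W) is W)
n=3: W (go to 2, an L position)
n=4: W (go to 2, an L position)
n=5: L (sole option 4(W) is W)
n=6: W (go to 2, an L position)
n=7: L (sole option 6(W) is W)
n=8: W (go to 7, an L position)
n=9: L (options 3(W), 6(W), 8(W) are all W)
n=10: W (go to 5, an L position)
n=11: L (sole option 10(W) is W)
n=12: W (go to 9, an L position)
n=13: L (sole option 12(W) is W)
n=14: W (go to 7, an L position)
n=15: W (go to 5, an L position)
n=16: L (options 8(W), 12(W), 14(W), 15(W) are all W)

16: L, 5: L, 6: W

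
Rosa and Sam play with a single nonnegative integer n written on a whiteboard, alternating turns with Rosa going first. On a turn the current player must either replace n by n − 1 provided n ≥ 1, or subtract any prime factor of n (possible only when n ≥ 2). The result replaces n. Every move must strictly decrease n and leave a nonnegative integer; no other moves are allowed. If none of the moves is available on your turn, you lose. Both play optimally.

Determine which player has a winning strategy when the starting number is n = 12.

Sam wins.

Positions with no move are L. A position that does have a move is losing for the player to move precisely when every available move leads to a winning position for the opponent. Fill in the labels:
n=0: no move → L
n=1: can move to 0, which is L ⇒ W
n=2: can move to 0, which is L ⇒ W
n=3: can move to 0, which is L ⇒ W
n=4: moves to 2(W), 3(W); every one is W ⇒ L
n=5: can move to 0, which is L ⇒ W
n=6: can move to 4, which is L ⇒ W
n=7: can move to 0, which is L ⇒ W
n=8: moves to 6(W), 7(W); every one is W ⇒ L
n=9: can move to 8, which is L ⇒ W
n=10: can move to 8, which is L ⇒ W
n=11: can move to 0, which is L ⇒ W
n=12: moves to 9(W), 10(W), 11(W); every one is W ⇒ L
The starting position 12 is L: whatever Rosa does, the opponent receives a W position.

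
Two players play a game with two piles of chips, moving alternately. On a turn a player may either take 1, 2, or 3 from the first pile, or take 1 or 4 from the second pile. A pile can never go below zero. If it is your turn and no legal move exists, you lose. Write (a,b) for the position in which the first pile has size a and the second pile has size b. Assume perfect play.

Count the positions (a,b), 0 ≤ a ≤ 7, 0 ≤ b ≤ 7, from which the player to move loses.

Compute win/loss labels from the base case upward. A position with no move is L. Any other position is W if it can reach an L in one move, else L.
Every move lowers a or b (never raises either), so fill the grid row by row in increasing a, and left to right within a row: each cell's successors are then already labelled.
      b=0  b=1  b=2  b=3  b=4  b=5  b=6  b=7
a=0:    L    W    L    W    W    L    W    L
a=1:    W    L    W    L    W    W    L    W
a=2:    W    W    W    W    L    W    W    W
a=3:    W    W    W    W    W    W    W    W
a=4:    L    W    L    W    W    L    W    L
a=5:    W    L    W    L    W    W    L    W
a=6:    W    W    W    W    L    W    W    W
a=7:    W    W    W    W    W    W    W    W
Cells with no legal move (terminal, hence L): (0,0).
The remaining L cells, each justified by listing all of its moves:
(0,2): →(0,1)(W) only, which is W, so L
(0,5): →(0,4)(W), (0,1)(W) — all W, so L
(0,7): →(0,6)(W), (0,3)(W) — all W, so L
(1,1): →(0,1)(W), (1,0)(W) — all W, so L
(1,3): →(0,3)(W), (1,2)(W) — all W, so L
(1,6): →(0,6)(W), (1,5)(W), (1,2)(W) — all W, so L
(2,4): →(1,4)(W), (0,4)(W), (2,3)(W), (2,0)(W) — all W, so L
(4,0): →(3,0)(W), (2,0)(W), (1,0)(W) — all W, so L
(4,2): →(3,2)(W), (2,2)(W), (1,2)(W), (4,1)(W) — all W, so L
(4,5): →(3,5)(W), (2,5)(W), (1,5)(W), (4,4)(W), (4,1)(W) — all W, so L
(4,7): →(3,7)(W), (2,7)(W), (1,7)(W), (4,6)(W), (4,3)(W) — all W, so L
(5,1): →(4,1)(W), (3,1)(W), (2,1)(W), (5,0)(W) — all W, so L
(5,3): →(4,3)(W), (3,3)(W), (2,3)(W), (5,2)(W) — all W, so L
(5,6): →(4,6)(W), (3,6)(W), (2,6)(W), (5,5)(W), (5,2)(W) — all W, so L
(6,4): →(5,4)(W), (4,4)(W), (3,4)(W), (6,3)(W), (6,0)(W) — all W, so L
Every other cell has at least one move into one of the L cells above, so it is W.
L cells per row: a=0: 4, a=1: 3, a=2: 1, a=3: 0, a=4: 4, a=5: 3, a=6: 1, a=7: 0; total 16.

16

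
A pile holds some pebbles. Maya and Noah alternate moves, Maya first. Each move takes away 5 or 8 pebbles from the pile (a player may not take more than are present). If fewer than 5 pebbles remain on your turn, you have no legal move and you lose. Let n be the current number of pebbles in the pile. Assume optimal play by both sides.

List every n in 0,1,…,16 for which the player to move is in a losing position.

0, 1, 2, 3, 4, 13, 14, 15, 16

Compute win/loss labels from the base case upward. A position with no move is L. Any other position is W if it can reach an L in one move, else L.
n=0: no move → L
n=1: no move → L
n=2: no move → L
n=3: no move → L
n=4: no move → L
n=5: →0(L), so W
n=6: →1(L), so W
n=7: →2(L), so W
n=8: →3(L), so W
n=9: →4(L), so W
n=10: →2(L), so W
n=11: →3(L), so W
n=12: →4(L), so W
n=13: →8(W), 5(W) — all W, so L
n=14: →9(W), 6(W) — all W, so L
n=15: →10(W), 7(W) — all W, so L
n=16: →11(W), 8(W) — all W, so L
The losing starting values of n are exactly the entries labelled L in this table (9 of them).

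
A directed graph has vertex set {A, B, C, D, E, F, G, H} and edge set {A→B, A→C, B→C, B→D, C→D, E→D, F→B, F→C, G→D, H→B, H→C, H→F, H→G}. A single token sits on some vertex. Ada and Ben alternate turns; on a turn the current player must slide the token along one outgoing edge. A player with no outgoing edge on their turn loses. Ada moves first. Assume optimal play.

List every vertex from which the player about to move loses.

Label each position W (a win for the player to move) or L (a loss). A position with no legal move is L; any other position is W exactly when some move reaches an L, and L when every move reaches a W.
Every edge goes from a vertex to one that appears earlier in the order D, C, B, A, F, E, G, H, so processing vertices in that order labels each vertex after all of its successors.
D: no outgoing edge → L
C: →D(L), so W
B: →D(L), so W
A: →B(W), C(W) — all W, so L
F: →B(W), C(W) — all W, so L
E: →D(L), so W
G: →D(L), so W
H: →F(L), so W
The losing starting vertices are exactly the entries labelled L in this table (3 of them).

A, D, F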